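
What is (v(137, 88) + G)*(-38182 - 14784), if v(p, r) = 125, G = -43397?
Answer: 2291944752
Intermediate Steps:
(v(137, 88) + G)*(-38182 - 14784) = (125 - 43397)*(-38182 - 14784) = -43272*(-52966) = 2291944752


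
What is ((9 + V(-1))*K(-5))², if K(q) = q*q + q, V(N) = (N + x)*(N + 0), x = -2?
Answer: 57600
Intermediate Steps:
V(N) = N*(-2 + N) (V(N) = (N - 2)*(N + 0) = (-2 + N)*N = N*(-2 + N))
K(q) = q + q² (K(q) = q² + q = q + q²)
((9 + V(-1))*K(-5))² = ((9 - (-2 - 1))*(-5*(1 - 5)))² = ((9 - 1*(-3))*(-5*(-4)))² = ((9 + 3)*20)² = (12*20)² = 240² = 57600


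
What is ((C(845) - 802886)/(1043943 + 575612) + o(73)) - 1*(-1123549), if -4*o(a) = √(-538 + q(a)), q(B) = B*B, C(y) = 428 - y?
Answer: 1819648597392/1619555 - √4791/4 ≈ 1.1235e+6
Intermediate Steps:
q(B) = B²
o(a) = -√(-538 + a²)/4
((C(845) - 802886)/(1043943 + 575612) + o(73)) - 1*(-1123549) = (((428 - 1*845) - 802886)/(1043943 + 575612) - √(-538 + 73²)/4) - 1*(-1123549) = (((428 - 845) - 802886)/1619555 - √(-538 + 5329)/4) + 1123549 = ((-417 - 802886)*(1/1619555) - √4791/4) + 1123549 = (-803303*1/1619555 - √4791/4) + 1123549 = (-803303/1619555 - √4791/4) + 1123549 = 1819648597392/1619555 - √4791/4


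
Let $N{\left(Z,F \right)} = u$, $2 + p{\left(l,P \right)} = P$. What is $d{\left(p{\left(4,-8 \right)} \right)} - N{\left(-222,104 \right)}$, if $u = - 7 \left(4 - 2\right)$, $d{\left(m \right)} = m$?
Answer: $4$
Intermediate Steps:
$p{\left(l,P \right)} = -2 + P$
$u = -14$ ($u = \left(-7\right) 2 = -14$)
$N{\left(Z,F \right)} = -14$
$d{\left(p{\left(4,-8 \right)} \right)} - N{\left(-222,104 \right)} = \left(-2 - 8\right) - -14 = -10 + 14 = 4$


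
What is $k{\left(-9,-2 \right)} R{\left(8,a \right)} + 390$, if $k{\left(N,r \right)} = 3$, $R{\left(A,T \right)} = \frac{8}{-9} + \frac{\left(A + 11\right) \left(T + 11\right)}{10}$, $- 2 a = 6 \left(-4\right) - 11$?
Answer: $\frac{32987}{60} \approx 549.78$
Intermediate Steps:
$a = \frac{35}{2}$ ($a = - \frac{6 \left(-4\right) - 11}{2} = - \frac{-24 - 11}{2} = \left(- \frac{1}{2}\right) \left(-35\right) = \frac{35}{2} \approx 17.5$)
$R{\left(A,T \right)} = - \frac{8}{9} + \frac{\left(11 + A\right) \left(11 + T\right)}{10}$ ($R{\left(A,T \right)} = 8 \left(- \frac{1}{9}\right) + \left(11 + A\right) \left(11 + T\right) \frac{1}{10} = - \frac{8}{9} + \frac{\left(11 + A\right) \left(11 + T\right)}{10}$)
$k{\left(-9,-2 \right)} R{\left(8,a \right)} + 390 = 3 \left(\frac{1009}{90} + \frac{11}{10} \cdot 8 + \frac{11}{10} \cdot \frac{35}{2} + \frac{1}{10} \cdot 8 \cdot \frac{35}{2}\right) + 390 = 3 \left(\frac{1009}{90} + \frac{44}{5} + \frac{77}{4} + 14\right) + 390 = 3 \cdot \frac{9587}{180} + 390 = \frac{9587}{60} + 390 = \frac{32987}{60}$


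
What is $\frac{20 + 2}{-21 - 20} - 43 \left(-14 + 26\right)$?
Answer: $- \frac{21178}{41} \approx -516.54$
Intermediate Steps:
$\frac{20 + 2}{-21 - 20} - 43 \left(-14 + 26\right) = \frac{22}{-41} - 516 = 22 \left(- \frac{1}{41}\right) - 516 = - \frac{22}{41} - 516 = - \frac{21178}{41}$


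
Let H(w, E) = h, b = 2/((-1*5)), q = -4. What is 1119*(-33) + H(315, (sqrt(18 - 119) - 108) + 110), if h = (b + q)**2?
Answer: -922691/25 ≈ -36908.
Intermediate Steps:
b = -2/5 (b = 2/(-5) = 2*(-1/5) = -2/5 ≈ -0.40000)
h = 484/25 (h = (-2/5 - 4)**2 = (-22/5)**2 = 484/25 ≈ 19.360)
H(w, E) = 484/25
1119*(-33) + H(315, (sqrt(18 - 119) - 108) + 110) = 1119*(-33) + 484/25 = -36927 + 484/25 = -922691/25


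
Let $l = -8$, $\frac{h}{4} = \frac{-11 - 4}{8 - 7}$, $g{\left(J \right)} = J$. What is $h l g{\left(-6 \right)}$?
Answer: $-2880$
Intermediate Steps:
$h = -60$ ($h = 4 \frac{-11 - 4}{8 - 7} = 4 \left(- \frac{15}{1}\right) = 4 \left(\left(-15\right) 1\right) = 4 \left(-15\right) = -60$)
$h l g{\left(-6 \right)} = \left(-60\right) \left(-8\right) \left(-6\right) = 480 \left(-6\right) = -2880$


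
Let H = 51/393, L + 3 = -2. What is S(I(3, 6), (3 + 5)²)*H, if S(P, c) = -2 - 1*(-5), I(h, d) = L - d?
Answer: 51/131 ≈ 0.38931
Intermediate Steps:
L = -5 (L = -3 - 2 = -5)
H = 17/131 (H = 51*(1/393) = 17/131 ≈ 0.12977)
I(h, d) = -5 - d
S(P, c) = 3 (S(P, c) = -2 + 5 = 3)
S(I(3, 6), (3 + 5)²)*H = 3*(17/131) = 51/131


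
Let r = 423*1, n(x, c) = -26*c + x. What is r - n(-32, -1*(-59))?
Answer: 1989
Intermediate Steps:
n(x, c) = x - 26*c
r = 423
r - n(-32, -1*(-59)) = 423 - (-32 - (-26)*(-59)) = 423 - (-32 - 26*59) = 423 - (-32 - 1534) = 423 - 1*(-1566) = 423 + 1566 = 1989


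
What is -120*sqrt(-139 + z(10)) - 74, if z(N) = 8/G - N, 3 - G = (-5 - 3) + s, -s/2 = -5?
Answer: -74 - 120*I*sqrt(141) ≈ -74.0 - 1424.9*I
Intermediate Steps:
s = 10 (s = -2*(-5) = 10)
G = 1 (G = 3 - ((-5 - 3) + 10) = 3 - (-8 + 10) = 3 - 1*2 = 3 - 2 = 1)
z(N) = 8 - N (z(N) = 8/1 - N = 8*1 - N = 8 - N)
-120*sqrt(-139 + z(10)) - 74 = -120*sqrt(-139 + (8 - 1*10)) - 74 = -120*sqrt(-139 + (8 - 10)) - 74 = -120*sqrt(-139 - 2) - 74 = -120*I*sqrt(141) - 74 = -74 - 120*I*sqrt(141)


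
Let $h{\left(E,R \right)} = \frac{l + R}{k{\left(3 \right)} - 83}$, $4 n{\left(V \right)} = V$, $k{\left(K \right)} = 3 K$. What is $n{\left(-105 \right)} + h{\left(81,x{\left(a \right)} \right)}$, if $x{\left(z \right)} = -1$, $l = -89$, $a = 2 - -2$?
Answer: $- \frac{3705}{148} \approx -25.034$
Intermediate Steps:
$n{\left(V \right)} = \frac{V}{4}$
$a = 4$ ($a = 2 + 2 = 4$)
$h{\left(E,R \right)} = \frac{89}{74} - \frac{R}{74}$ ($h{\left(E,R \right)} = \frac{-89 + R}{3 \cdot 3 - 83} = \frac{-89 + R}{9 - 83} = \frac{-89 + R}{-74} = \left(-89 + R\right) \left(- \frac{1}{74}\right) = \frac{89}{74} - \frac{R}{74}$)
$n{\left(-105 \right)} + h{\left(81,x{\left(a \right)} \right)} = \frac{1}{4} \left(-105\right) + \left(\frac{89}{74} - - \frac{1}{74}\right) = - \frac{105}{4} + \left(\frac{89}{74} + \frac{1}{74}\right) = - \frac{105}{4} + \frac{45}{37} = - \frac{3705}{148}$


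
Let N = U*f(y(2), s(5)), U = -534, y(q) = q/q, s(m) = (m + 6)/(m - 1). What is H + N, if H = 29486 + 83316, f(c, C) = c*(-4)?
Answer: 114938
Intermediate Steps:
s(m) = (6 + m)/(-1 + m)
y(q) = 1
f(c, C) = -4*c
H = 112802
N = 2136 (N = -(-2136) = -534*(-4) = 2136)
H + N = 112802 + 2136 = 114938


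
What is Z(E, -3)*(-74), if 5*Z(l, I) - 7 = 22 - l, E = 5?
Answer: -1776/5 ≈ -355.20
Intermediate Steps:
Z(l, I) = 29/5 - l/5 (Z(l, I) = 7/5 + (22 - l)/5 = 7/5 + (22/5 - l/5) = 29/5 - l/5)
Z(E, -3)*(-74) = (29/5 - ⅕*5)*(-74) = (29/5 - 1)*(-74) = (24/5)*(-74) = -1776/5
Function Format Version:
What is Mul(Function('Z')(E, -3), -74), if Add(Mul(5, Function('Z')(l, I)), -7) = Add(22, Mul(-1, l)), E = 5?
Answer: Rational(-1776, 5) ≈ -355.20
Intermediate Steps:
Function('Z')(l, I) = Add(Rational(29, 5), Mul(Rational(-1, 5), l)) (Function('Z')(l, I) = Add(Rational(7, 5), Mul(Rational(1, 5), Add(22, Mul(-1, l)))) = Add(Rational(7, 5), Add(Rational(22, 5), Mul(Rational(-1, 5), l))) = Add(Rational(29, 5), Mul(Rational(-1, 5), l)))
Mul(Function('Z')(E, -3), -74) = Mul(Add(Rational(29, 5), Mul(Rational(-1, 5), 5)), -74) = Mul(Add(Rational(29, 5), -1), -74) = Mul(Rational(24, 5), -74) = Rational(-1776, 5)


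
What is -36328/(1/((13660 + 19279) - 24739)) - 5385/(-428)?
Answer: -127496743415/428 ≈ -2.9789e+8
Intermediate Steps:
-36328/(1/((13660 + 19279) - 24739)) - 5385/(-428) = -36328/(1/(32939 - 24739)) - 5385*(-1/428) = -36328/(1/8200) + 5385/428 = -36328/1/8200 + 5385/428 = -36328*8200 + 5385/428 = -297889600 + 5385/428 = -127496743415/428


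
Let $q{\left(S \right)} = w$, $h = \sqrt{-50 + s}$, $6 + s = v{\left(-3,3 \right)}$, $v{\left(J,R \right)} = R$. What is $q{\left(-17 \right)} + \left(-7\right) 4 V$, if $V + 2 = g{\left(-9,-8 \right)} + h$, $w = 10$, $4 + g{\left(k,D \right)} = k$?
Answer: $430 - 28 i \sqrt{53} \approx 430.0 - 203.84 i$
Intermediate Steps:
$g{\left(k,D \right)} = -4 + k$
$s = -3$ ($s = -6 + 3 = -3$)
$h = i \sqrt{53}$ ($h = \sqrt{-50 - 3} = \sqrt{-53} = i \sqrt{53} \approx 7.2801 i$)
$q{\left(S \right)} = 10$
$V = -15 + i \sqrt{53}$ ($V = -2 + \left(\left(-4 - 9\right) + i \sqrt{53}\right) = -2 - \left(13 - i \sqrt{53}\right) = -15 + i \sqrt{53} \approx -15.0 + 7.2801 i$)
$q{\left(-17 \right)} + \left(-7\right) 4 V = 10 + \left(-7\right) 4 \left(-15 + i \sqrt{53}\right) = 10 - 28 \left(-15 + i \sqrt{53}\right) = 10 + \left(420 - 28 i \sqrt{53}\right) = 430 - 28 i \sqrt{53}$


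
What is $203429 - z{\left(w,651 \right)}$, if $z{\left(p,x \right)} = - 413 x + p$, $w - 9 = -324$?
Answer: $472607$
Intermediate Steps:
$w = -315$ ($w = 9 - 324 = -315$)
$z{\left(p,x \right)} = p - 413 x$
$203429 - z{\left(w,651 \right)} = 203429 - \left(-315 - 268863\right) = 203429 - -269178 = 203429 + 269178 = 472607$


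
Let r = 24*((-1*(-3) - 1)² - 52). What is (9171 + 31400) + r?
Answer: 39419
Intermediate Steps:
r = -1152 (r = 24*((3 - 1)² - 52) = 24*(2² - 52) = 24*(4 - 52) = 24*(-48) = -1152)
(9171 + 31400) + r = (9171 + 31400) - 1152 = 40571 - 1152 = 39419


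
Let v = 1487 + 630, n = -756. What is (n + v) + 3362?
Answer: 4723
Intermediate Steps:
v = 2117
(n + v) + 3362 = (-756 + 2117) + 3362 = 1361 + 3362 = 4723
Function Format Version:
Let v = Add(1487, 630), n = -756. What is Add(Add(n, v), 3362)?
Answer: 4723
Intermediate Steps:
v = 2117
Add(Add(n, v), 3362) = Add(Add(-756, 2117), 3362) = Add(1361, 3362) = 4723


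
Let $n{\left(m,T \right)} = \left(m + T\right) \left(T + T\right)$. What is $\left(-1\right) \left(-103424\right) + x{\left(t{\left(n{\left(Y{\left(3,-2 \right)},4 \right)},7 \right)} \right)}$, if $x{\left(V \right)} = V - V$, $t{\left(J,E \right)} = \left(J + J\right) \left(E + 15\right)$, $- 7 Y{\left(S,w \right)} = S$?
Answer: $103424$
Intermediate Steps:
$Y{\left(S,w \right)} = - \frac{S}{7}$
$n{\left(m,T \right)} = 2 T \left(T + m\right)$ ($n{\left(m,T \right)} = \left(T + m\right) 2 T = 2 T \left(T + m\right)$)
$t{\left(J,E \right)} = 2 J \left(15 + E\right)$
$x{\left(V \right)} = 0$
$\left(-1\right) \left(-103424\right) + x{\left(t{\left(n{\left(Y{\left(3,-2 \right)},4 \right)},7 \right)} \right)} = \left(-1\right) \left(-103424\right) + 0 = 103424 + 0 = 103424$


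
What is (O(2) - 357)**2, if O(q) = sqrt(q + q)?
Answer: 126025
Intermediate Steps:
O(q) = sqrt(2)*sqrt(q) (O(q) = sqrt(2*q) = sqrt(2)*sqrt(q))
(O(2) - 357)**2 = (sqrt(2)*sqrt(2) - 357)**2 = (2 - 357)**2 = (-355)**2 = 126025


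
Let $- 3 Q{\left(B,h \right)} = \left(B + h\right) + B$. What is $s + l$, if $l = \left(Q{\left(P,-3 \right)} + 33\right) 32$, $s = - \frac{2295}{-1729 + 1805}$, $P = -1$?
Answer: $\frac{246043}{228} \approx 1079.1$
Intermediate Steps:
$Q{\left(B,h \right)} = - \frac{2 B}{3} - \frac{h}{3}$ ($Q{\left(B,h \right)} = - \frac{\left(B + h\right) + B}{3} = - \frac{h + 2 B}{3} = - \frac{2 B}{3} - \frac{h}{3}$)
$s = - \frac{2295}{76} \approx -30.197$
$l = \frac{3328}{3}$ ($l = \left(\left(\left(- \frac{2}{3}\right) \left(-1\right) - -1\right) + 33\right) 32 = \left(\left(\frac{2}{3} + 1\right) + 33\right) 32 = \left(\frac{5}{3} + 33\right) 32 = \frac{104}{3} \cdot 32 = \frac{3328}{3} \approx 1109.3$)
$s + l = - \frac{2295}{76} + \frac{3328}{3} = \frac{246043}{228}$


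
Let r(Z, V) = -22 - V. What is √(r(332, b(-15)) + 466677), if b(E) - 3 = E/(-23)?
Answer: √246858563/23 ≈ 683.12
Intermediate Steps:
b(E) = 3 - E/23 (b(E) = 3 + E/(-23) = 3 + E*(-1/23) = 3 - E/23)
√(r(332, b(-15)) + 466677) = √((-22 - (3 - 1/23*(-15))) + 466677) = √((-22 - (3 + 15/23)) + 466677) = √((-22 - 1*84/23) + 466677) = √((-22 - 84/23) + 466677) = √(-590/23 + 466677) = √(10732981/23) = √246858563/23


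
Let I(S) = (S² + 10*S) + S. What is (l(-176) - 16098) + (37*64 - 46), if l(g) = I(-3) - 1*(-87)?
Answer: -13713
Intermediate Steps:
I(S) = S² + 11*S
l(g) = 63 (l(g) = -3*(11 - 3) - 1*(-87) = -3*8 + 87 = -24 + 87 = 63)
(l(-176) - 16098) + (37*64 - 46) = (63 - 16098) + (37*64 - 46) = -16035 + (2368 - 46) = -16035 + 2322 = -13713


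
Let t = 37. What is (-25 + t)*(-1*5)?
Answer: -60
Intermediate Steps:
(-25 + t)*(-1*5) = (-25 + 37)*(-1*5) = 12*(-5) = -60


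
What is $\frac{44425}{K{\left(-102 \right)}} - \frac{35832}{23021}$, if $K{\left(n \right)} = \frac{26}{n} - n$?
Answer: $\frac{51972171927}{119455969} \approx 435.07$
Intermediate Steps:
$K{\left(n \right)} = - n + \frac{26}{n}$
$\frac{44425}{K{\left(-102 \right)}} - \frac{35832}{23021} = \frac{44425}{\left(-1\right) \left(-102\right) + \frac{26}{-102}} - \frac{35832}{23021} = \frac{44425}{102 + 26 \left(- \frac{1}{102}\right)} - \frac{35832}{23021} = \frac{44425}{102 - \frac{13}{51}} - \frac{35832}{23021} = \frac{44425}{\frac{5189}{51}} - \frac{35832}{23021} = 44425 \cdot \frac{51}{5189} - \frac{35832}{23021} = \frac{2265675}{5189} - \frac{35832}{23021} = \frac{51972171927}{119455969}$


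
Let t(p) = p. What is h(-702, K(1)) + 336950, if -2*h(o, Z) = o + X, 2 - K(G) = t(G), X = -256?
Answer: 337429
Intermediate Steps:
K(G) = 2 - G
h(o, Z) = 128 - o/2 (h(o, Z) = -(o - 256)/2 = -(-256 + o)/2 = 128 - o/2)
h(-702, K(1)) + 336950 = (128 - ½*(-702)) + 336950 = (128 + 351) + 336950 = 479 + 336950 = 337429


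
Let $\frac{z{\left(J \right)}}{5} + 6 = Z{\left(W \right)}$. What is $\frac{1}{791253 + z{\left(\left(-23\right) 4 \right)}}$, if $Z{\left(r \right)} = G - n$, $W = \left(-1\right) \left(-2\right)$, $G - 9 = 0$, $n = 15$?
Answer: $\frac{1}{791193} \approx 1.2639 \cdot 10^{-6}$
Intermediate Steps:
$G = 9$ ($G = 9 + 0 = 9$)
$W = 2$
$Z{\left(r \right)} = -6$ ($Z{\left(r \right)} = 9 - 15 = -6$)
$z{\left(J \right)} = -60$ ($z{\left(J \right)} = -30 + 5 \left(-6\right) = -30 - 30 = -60$)
$\frac{1}{791253 + z{\left(\left(-23\right) 4 \right)}} = \frac{1}{791253 - 60} = \frac{1}{791193}$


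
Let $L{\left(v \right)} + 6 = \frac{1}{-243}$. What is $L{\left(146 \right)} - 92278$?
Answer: $- \frac{22425013}{243} \approx -92284.0$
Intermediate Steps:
$L{\left(v \right)} = - \frac{1459}{243}$ ($L{\left(v \right)} = -6 + \frac{1}{-243} = -6 - \frac{1}{243} = - \frac{1459}{243}$)
$L{\left(146 \right)} - 92278 = - \frac{1459}{243} - 92278 = - \frac{22425013}{243}$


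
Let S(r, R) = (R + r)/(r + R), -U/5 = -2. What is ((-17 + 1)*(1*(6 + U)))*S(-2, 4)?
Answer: -256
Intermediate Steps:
U = 10 (U = -5*(-2) = 10)
S(r, R) = 1 (S(r, R) = (R + r)/(R + r) = 1)
((-17 + 1)*(1*(6 + U)))*S(-2, 4) = ((-17 + 1)*(1*(6 + 10)))*1 = -16*16*1 = -256*1 = -256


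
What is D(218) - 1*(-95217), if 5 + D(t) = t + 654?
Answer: 96084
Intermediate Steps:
D(t) = 649 + t (D(t) = -5 + (t + 654) = -5 + (654 + t) = 649 + t)
D(218) - 1*(-95217) = (649 + 218) - 1*(-95217) = 867 + 95217 = 96084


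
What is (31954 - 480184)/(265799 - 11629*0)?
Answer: -448230/265799 ≈ -1.6863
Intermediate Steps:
(31954 - 480184)/(265799 - 11629*0) = -448230/(265799 + 0) = -448230/265799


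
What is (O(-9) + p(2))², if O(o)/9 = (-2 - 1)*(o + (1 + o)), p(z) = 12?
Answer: 221841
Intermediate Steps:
O(o) = -27 - 54*o (O(o) = 9*((-2 - 1)*(o + (1 + o))) = 9*(-3*(1 + 2*o)) = 9*(-3 - 6*o) = -27 - 54*o)
(O(-9) + p(2))² = ((-27 - 54*(-9)) + 12)² = ((-27 + 486) + 12)² = (459 + 12)² = 471² = 221841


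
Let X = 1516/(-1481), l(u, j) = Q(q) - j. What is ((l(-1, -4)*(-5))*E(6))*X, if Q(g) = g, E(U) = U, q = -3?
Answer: 45480/1481 ≈ 30.709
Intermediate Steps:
l(u, j) = -3 - j
X = -1516/1481 (X = 1516*(-1/1481) = -1516/1481 ≈ -1.0236)
((l(-1, -4)*(-5))*E(6))*X = (((-3 - 1*(-4))*(-5))*6)*(-1516/1481) = (((-3 + 4)*(-5))*6)*(-1516/1481) = ((1*(-5))*6)*(-1516/1481) = -5*6*(-1516/1481) = -30*(-1516/1481) = 45480/1481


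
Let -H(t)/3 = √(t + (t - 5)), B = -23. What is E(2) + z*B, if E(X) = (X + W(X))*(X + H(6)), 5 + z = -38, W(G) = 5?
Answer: 1003 - 21*√7 ≈ 947.44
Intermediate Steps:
z = -43 (z = -5 - 38 = -43)
H(t) = -3*√(-5 + 2*t) (H(t) = -3*√(t + (t - 5)) = -3*√(t + (-5 + t)) = -3*√(-5 + 2*t))
E(X) = (5 + X)*(X - 3*√7) (E(X) = (X + 5)*(X - 3*√(-5 + 2*6)) = (5 + X)*(X - 3*√(-5 + 12)) = (5 + X)*(X - 3*√7))
E(2) + z*B = (2² - 15*√7 + 5*2 - 3*2*√7) - 43*(-23) = (4 - 15*√7 + 10 - 6*√7) + 989 = (14 - 21*√7) + 989 = 1003 - 21*√7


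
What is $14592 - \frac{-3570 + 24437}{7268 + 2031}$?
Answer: $\frac{135670141}{9299} \approx 14590.0$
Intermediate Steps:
$14592 - \frac{-3570 + 24437}{7268 + 2031} = 14592 - \frac{20867}{9299} = \frac{135670141}{9299}$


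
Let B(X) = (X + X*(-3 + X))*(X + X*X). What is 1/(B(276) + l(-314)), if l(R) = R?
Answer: 1/5781605734 ≈ 1.7296e-10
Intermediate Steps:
B(X) = (X + X²)*(X + X*(-3 + X)) (B(X) = (X + X*(-3 + X))*(X + X²) = (X + X²)*(X + X*(-3 + X)))
1/(B(276) + l(-314)) = 1/(276²*(-2 + 276² - 1*276) - 314) = 1/(76176*(-2 + 76176 - 276) - 314) = 1/(76176*75898 - 314) = 1/(5781606048 - 314) = 1/5781605734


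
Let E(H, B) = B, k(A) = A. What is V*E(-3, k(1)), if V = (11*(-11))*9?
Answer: -1089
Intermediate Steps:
V = -1089 (V = -121*9 = -1089)
V*E(-3, k(1)) = -1089*1 = -1089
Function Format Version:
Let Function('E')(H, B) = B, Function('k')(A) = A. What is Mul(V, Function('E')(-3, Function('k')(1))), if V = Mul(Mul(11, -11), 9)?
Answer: -1089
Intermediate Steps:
V = -1089 (V = Mul(-121, 9) = -1089)
Mul(V, Function('E')(-3, Function('k')(1))) = Mul(-1089, 1) = -1089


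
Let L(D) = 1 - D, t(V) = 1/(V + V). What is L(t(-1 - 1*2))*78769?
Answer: 551383/6 ≈ 91897.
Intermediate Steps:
t(V) = 1/(2*V)
L(t(-1 - 1*2))*78769 = (1 - 1/(2*(-1 - 1*2)))*78769 = (1 - 1/(2*(-1 - 2)))*78769 = (1 - 1/(2*(-3)))*78769 = (1 - (-1)/(2*3))*78769 = (1 - 1*(-⅙))*78769 = (1 + ⅙)*78769 = (7/6)*78769 = 551383/6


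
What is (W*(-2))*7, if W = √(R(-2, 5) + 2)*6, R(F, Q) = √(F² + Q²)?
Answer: -84*√(2 + √29) ≈ -228.28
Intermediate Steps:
W = 6*√(2 + √29) (W = √(√((-2)² + 5²) + 2)*6 = √(√(4 + 25) + 2)*6 = √(√29 + 2)*6 = √(2 + √29)*6 = 6*√(2 + √29) ≈ 16.305)
(W*(-2))*7 = ((6*√(2 + √29))*(-2))*7 = -12*√(2 + √29)*7 = -84*√(2 + √29)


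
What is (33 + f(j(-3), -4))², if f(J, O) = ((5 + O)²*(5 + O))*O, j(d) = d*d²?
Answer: 841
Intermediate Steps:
j(d) = d³
f(J, O) = O*(5 + O)³ (f(J, O) = (5 + O)³*O = O*(5 + O)³)
(33 + f(j(-3), -4))² = (33 - 4*(5 - 4)³)² = (33 - 4*1³)² = (33 - 4*1)² = (33 - 4)² = 29² = 841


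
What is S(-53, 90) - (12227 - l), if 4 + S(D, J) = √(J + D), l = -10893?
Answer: -23124 + √37 ≈ -23118.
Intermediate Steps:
S(D, J) = -4 + √(D + J) (S(D, J) = -4 + √(J + D) = -4 + √(D + J))
S(-53, 90) - (12227 - l) = (-4 + √(-53 + 90)) - (12227 - 1*(-10893)) = (-4 + √37) - (12227 + 10893) = (-4 + √37) - 1*23120 = (-4 + √37) - 23120 = -23124 + √37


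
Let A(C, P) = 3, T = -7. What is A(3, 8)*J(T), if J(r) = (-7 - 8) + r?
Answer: -66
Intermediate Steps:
J(r) = -15 + r
A(3, 8)*J(T) = 3*(-15 - 7) = 3*(-22) = -66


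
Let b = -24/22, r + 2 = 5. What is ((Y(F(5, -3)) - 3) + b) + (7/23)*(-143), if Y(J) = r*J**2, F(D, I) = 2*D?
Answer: 63854/253 ≈ 252.39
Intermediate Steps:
r = 3 (r = -2 + 5 = 3)
Y(J) = 3*J**2
b = -12/11 (b = -24*1/22 = -12/11 ≈ -1.0909)
((Y(F(5, -3)) - 3) + b) + (7/23)*(-143) = ((3*(2*5)**2 - 3) - 12/11) + (7/23)*(-143) = ((3*10**2 - 3) - 12/11) + (7*(1/23))*(-143) = ((3*100 - 3) - 12/11) + (7/23)*(-143) = ((300 - 3) - 12/11) - 1001/23 = (297 - 12/11) - 1001/23 = 3255/11 - 1001/23 = 63854/253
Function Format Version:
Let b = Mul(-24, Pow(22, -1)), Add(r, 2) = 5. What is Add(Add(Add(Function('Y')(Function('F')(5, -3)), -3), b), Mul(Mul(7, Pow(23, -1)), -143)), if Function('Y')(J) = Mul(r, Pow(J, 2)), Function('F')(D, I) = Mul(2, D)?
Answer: Rational(63854, 253) ≈ 252.39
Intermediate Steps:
r = 3 (r = Add(-2, 5) = 3)
Function('Y')(J) = Mul(3, Pow(J, 2))
b = Rational(-12, 11) (b = Mul(-24, Rational(1, 22)) = Rational(-12, 11) ≈ -1.0909)
Add(Add(Add(Function('Y')(Function('F')(5, -3)), -3), b), Mul(Mul(7, Pow(23, -1)), -143)) = Add(Add(Add(Mul(3, Pow(Mul(2, 5), 2)), -3), Rational(-12, 11)), Mul(Mul(7, Pow(23, -1)), -143)) = Add(Add(Add(Mul(3, Pow(10, 2)), -3), Rational(-12, 11)), Mul(Mul(7, Rational(1, 23)), -143)) = Add(Add(Add(Mul(3, 100), -3), Rational(-12, 11)), Mul(Rational(7, 23), -143)) = Add(Add(Add(300, -3), Rational(-12, 11)), Rational(-1001, 23)) = Add(Add(297, Rational(-12, 11)), Rational(-1001, 23)) = Add(Rational(3255, 11), Rational(-1001, 23)) = Rational(63854, 253)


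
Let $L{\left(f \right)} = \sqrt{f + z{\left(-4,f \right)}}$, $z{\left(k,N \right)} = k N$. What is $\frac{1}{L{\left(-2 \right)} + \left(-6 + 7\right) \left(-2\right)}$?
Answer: $1 + \frac{\sqrt{6}}{2} \approx 2.2247$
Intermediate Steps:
$z{\left(k,N \right)} = N k$
$L{\left(f \right)} = \sqrt{3} \sqrt{- f}$ ($L{\left(f \right)} = \sqrt{f + f \left(-4\right)} = \sqrt{f - 4 f} = \sqrt{- 3 f} = \sqrt{3} \sqrt{- f}$)
$\frac{1}{L{\left(-2 \right)} + \left(-6 + 7\right) \left(-2\right)} = \frac{1}{\sqrt{3} \sqrt{\left(-1\right) \left(-2\right)} + \left(-6 + 7\right) \left(-2\right)} = \frac{1}{\sqrt{3} \sqrt{2} + 1 \left(-2\right)} = \frac{1}{\sqrt{6} - 2} = \frac{1}{-2 + \sqrt{6}}$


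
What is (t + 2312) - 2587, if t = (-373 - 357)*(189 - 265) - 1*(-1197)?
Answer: 56402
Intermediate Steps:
t = 56677 (t = -730*(-76) + 1197 = 55480 + 1197 = 56677)
(t + 2312) - 2587 = (56677 + 2312) - 2587 = 58989 - 2587 = 56402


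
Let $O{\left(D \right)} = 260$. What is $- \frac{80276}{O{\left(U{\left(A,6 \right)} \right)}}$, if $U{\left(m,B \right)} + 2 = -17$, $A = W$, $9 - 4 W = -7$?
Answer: $- \frac{20069}{65} \approx -308.75$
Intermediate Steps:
$W = 4$ ($W = \frac{9}{4} - - \frac{7}{4} = \frac{9}{4} + \frac{7}{4} = 4$)
$A = 4$
$U{\left(m,B \right)} = -19$ ($U{\left(m,B \right)} = -2 - 17 = -19$)
$- \frac{80276}{O{\left(U{\left(A,6 \right)} \right)}} = - \frac{80276}{260} = \left(-80276\right) \frac{1}{260} = - \frac{20069}{65}$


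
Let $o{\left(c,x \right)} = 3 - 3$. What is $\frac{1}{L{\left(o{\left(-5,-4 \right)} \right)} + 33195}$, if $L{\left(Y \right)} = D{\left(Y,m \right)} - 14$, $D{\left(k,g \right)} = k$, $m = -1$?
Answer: $\frac{1}{33181} \approx 3.0138 \cdot 10^{-5}$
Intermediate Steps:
$o{\left(c,x \right)} = 0$ ($o{\left(c,x \right)} = 3 - 3 = 0$)
$L{\left(Y \right)} = -14 + Y$ ($L{\left(Y \right)} = Y - 14 = -14 + Y$)
$\frac{1}{L{\left(o{\left(-5,-4 \right)} \right)} + 33195} = \frac{1}{\left(-14 + 0\right) + 33195} = \frac{1}{-14 + 33195} = \frac{1}{33181}$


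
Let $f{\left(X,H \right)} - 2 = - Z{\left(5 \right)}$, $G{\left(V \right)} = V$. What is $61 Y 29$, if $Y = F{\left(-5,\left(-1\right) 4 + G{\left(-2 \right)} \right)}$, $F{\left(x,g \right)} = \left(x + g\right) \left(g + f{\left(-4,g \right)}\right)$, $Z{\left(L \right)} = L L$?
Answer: $564311$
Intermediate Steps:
$Z{\left(L \right)} = L^{2}$
$f{\left(X,H \right)} = -23$ ($f{\left(X,H \right)} = 2 - 5^{2} = 2 - 25 = -23$)
$F{\left(x,g \right)} = \left(-23 + g\right) \left(g + x\right)$ ($F{\left(x,g \right)} = \left(x + g\right) \left(g - 23\right) = \left(g + x\right) \left(-23 + g\right) = \left(-23 + g\right) \left(g + x\right)$)
$Y = 319$ ($Y = \left(\left(-1\right) 4 - 2\right)^{2} - 23 \left(\left(-1\right) 4 - 2\right) - -115 + \left(\left(-1\right) 4 - 2\right) \left(-5\right) = \left(-4 - 2\right)^{2} - 23 \left(-4 - 2\right) + 115 + \left(-4 - 2\right) \left(-5\right) = \left(-6\right)^{2} - -138 + 115 - -30 = 36 + 138 + 115 + 30 = 319$)
$61 Y 29 = 61 \cdot 319 \cdot 29 = 19459 \cdot 29 = 564311$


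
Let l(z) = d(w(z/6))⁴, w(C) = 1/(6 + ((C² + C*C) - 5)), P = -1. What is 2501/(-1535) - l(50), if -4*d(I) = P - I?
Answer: -6299217413229796/3856659527021135 ≈ -1.6333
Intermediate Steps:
w(C) = 1/(1 + 2*C²) (w(C) = 1/(6 + ((C² + C²) - 5)) = 1/(6 + (2*C² - 5)) = 1/(6 + (-5 + 2*C²)) = 1/(1 + 2*C²))
d(I) = ¼ + I/4 (d(I) = -(-1 - I)/4 = ¼ + I/4)
l(z) = (¼ + 1/(4*(1 + z²/18)))⁴ (l(z) = (¼ + 1/(4*(1 + 2*(z/6)²)))⁴ = (¼ + 1/(4*(1 + 2*(z²/36))))⁴ = (¼ + 1/(4*(1 + z²/18)))⁴)
2501/(-1535) - l(50) = 2501/(-1535) - (36 + 50²)⁴/(256*(18 + 50²)⁴) = 2501*(-1/1535) - (36 + 2500)⁴/(256*(18 + 2500)⁴) = -2501/1535 - 2536⁴/(256*2518⁴) = -2501/1535 - 41361568239616/(256*40199708424976) = -2501/1535 - 1*10098039121/2512481776561 = -2501/1535 - 10098039121/2512481776561 = -6299217413229796/3856659527021135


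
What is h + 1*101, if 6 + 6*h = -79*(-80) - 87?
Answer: 6833/6 ≈ 1138.8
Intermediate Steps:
h = 6227/6 (h = -1 + (-79*(-80) - 87)/6 = -1 + (6320 - 87)/6 = -1 + (⅙)*6233 = -1 + 6233/6 = 6227/6 ≈ 1037.8)
h + 1*101 = 6227/6 + 1*101 = 6227/6 + 101 = 6833/6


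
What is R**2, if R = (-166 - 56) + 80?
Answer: 20164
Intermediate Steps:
R = -142 (R = -222 + 80 = -142)
R**2 = (-142)**2 = 20164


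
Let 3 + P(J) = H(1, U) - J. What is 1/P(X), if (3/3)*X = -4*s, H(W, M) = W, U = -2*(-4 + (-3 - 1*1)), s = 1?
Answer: ½ ≈ 0.50000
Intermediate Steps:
U = 16 (U = -2*(-4 + (-3 - 1)) = -2*(-4 - 4) = -2*(-8) = 16)
X = -4 (X = -4*1 = -4)
P(J) = -2 - J (P(J) = -3 + (1 - J) = -2 - J)
1/P(X) = 1/(-2 - 1*(-4)) = 1/(-2 + 4) = 1/2 = ½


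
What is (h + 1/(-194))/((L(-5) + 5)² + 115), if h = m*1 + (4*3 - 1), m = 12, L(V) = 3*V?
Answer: 4461/41710 ≈ 0.10695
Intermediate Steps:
h = 23 (h = 12*1 + (4*3 - 1) = 12 + (12 - 1) = 12 + 11 = 23)
(h + 1/(-194))/((L(-5) + 5)² + 115) = (23 + 1/(-194))/((3*(-5) + 5)² + 115) = (23 - 1/194)/((-15 + 5)² + 115) = 4461/(194*((-10)² + 115)) = 4461/(194*(100 + 115)) = (4461/194)/215 = (4461/194)*(1/215) = 4461/41710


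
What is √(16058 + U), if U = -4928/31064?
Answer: 7*√40835746/353 ≈ 126.72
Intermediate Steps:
U = -56/353 (U = -4928*1/31064 = -56/353 ≈ -0.15864)
√(16058 + U) = √(16058 - 56/353) = √(5668418/353) = 7*√40835746/353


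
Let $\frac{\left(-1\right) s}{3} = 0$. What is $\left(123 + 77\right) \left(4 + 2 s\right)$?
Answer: $800$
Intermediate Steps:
$s = 0$ ($s = \left(-3\right) 0 = 0$)
$\left(123 + 77\right) \left(4 + 2 s\right) = \left(123 + 77\right) \left(4 + 2 \cdot 0\right) = 200 \left(4 + 0\right) = 200 \cdot 4 = 800$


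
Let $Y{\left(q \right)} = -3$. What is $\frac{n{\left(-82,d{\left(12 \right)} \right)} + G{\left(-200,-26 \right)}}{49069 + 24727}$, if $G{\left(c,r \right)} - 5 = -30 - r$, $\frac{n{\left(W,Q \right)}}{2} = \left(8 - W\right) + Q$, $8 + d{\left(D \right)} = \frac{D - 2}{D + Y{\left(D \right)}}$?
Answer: $\frac{1505}{664164} \approx 0.002266$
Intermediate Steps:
$d{\left(D \right)} = -8 + \frac{-2 + D}{-3 + D}$ ($d{\left(D \right)} = -8 + \frac{D - 2}{D - 3} = -8 + \frac{-2 + D}{-3 + D}$)
$n{\left(W,Q \right)} = 16 - 2 W + 2 Q$ ($n{\left(W,Q \right)} = 2 \left(\left(8 - W\right) + Q\right) = 2 \left(8 + Q - W\right) = 16 - 2 W + 2 Q$)
$G{\left(c,r \right)} = -25 - r$ ($G{\left(c,r \right)} = 5 - \left(30 + r\right) = -25 - r$)
$\frac{n{\left(-82,d{\left(12 \right)} \right)} + G{\left(-200,-26 \right)}}{49069 + 24727} = \frac{\left(16 - -164 + 2 \frac{22 - 84}{-3 + 12}\right) - -1}{49069 + 24727} = \frac{\left(16 + 164 + 2 \frac{22 - 84}{9}\right) + \left(-25 + 26\right)}{73796} = \left(\left(16 + 164 + 2 \cdot \frac{1}{9} \left(-62\right)\right) + 1\right) \frac{1}{73796} = \left(\left(16 + 164 + 2 \left(- \frac{62}{9}\right)\right) + 1\right) \frac{1}{73796} = \left(\left(16 + 164 - \frac{124}{9}\right) + 1\right) \frac{1}{73796} = \left(\frac{1496}{9} + 1\right) \frac{1}{73796} = \frac{1505}{9} \cdot \frac{1}{73796} = \frac{1505}{664164}$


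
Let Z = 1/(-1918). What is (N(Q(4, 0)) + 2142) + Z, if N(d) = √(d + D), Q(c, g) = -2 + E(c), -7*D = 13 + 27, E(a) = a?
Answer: 4108355/1918 + I*√182/7 ≈ 2142.0 + 1.9272*I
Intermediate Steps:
D = -40/7 (D = -(13 + 27)/7 = -⅐*40 = -40/7 ≈ -5.7143)
Q(c, g) = -2 + c
N(d) = √(-40/7 + d) (N(d) = √(d - 40/7) = √(-40/7 + d))
Z = -1/1918 ≈ -0.00052138
(N(Q(4, 0)) + 2142) + Z = (√(-280 + 49*(-2 + 4))/7 + 2142) - 1/1918 = (√(-280 + 49*2)/7 + 2142) - 1/1918 = (√(-280 + 98)/7 + 2142) - 1/1918 = (√(-182)/7 + 2142) - 1/1918 = ((I*√182)/7 + 2142) - 1/1918 = (I*√182/7 + 2142) - 1/1918 = (2142 + I*√182/7) - 1/1918 = 4108355/1918 + I*√182/7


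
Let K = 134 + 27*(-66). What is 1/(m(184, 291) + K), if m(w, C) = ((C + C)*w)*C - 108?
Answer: 1/31160852 ≈ 3.2092e-8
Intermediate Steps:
m(w, C) = -108 + 2*w*C² (m(w, C) = ((2*C)*w)*C - 108 = (2*C*w)*C - 108 = 2*w*C² - 108 = -108 + 2*w*C²)
K = -1648 (K = 134 - 1782 = -1648)
1/(m(184, 291) + K) = 1/((-108 + 2*184*291²) - 1648) = 1/((-108 + 2*184*84681) - 1648) = 1/((-108 + 31162608) - 1648) = 1/(31162500 - 1648) = 1/31160852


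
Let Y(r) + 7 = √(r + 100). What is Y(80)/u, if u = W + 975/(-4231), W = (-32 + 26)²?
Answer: -29617/151341 + 8462*√5/50447 ≈ 0.17938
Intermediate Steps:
W = 36 (W = (-6)² = 36)
Y(r) = -7 + √(100 + r) (Y(r) = -7 + √(r + 100) = -7 + √(100 + r))
u = 151341/4231 (u = 36 + 975/(-4231) = 36 + 975*(-1/4231) = 36 - 975/4231 = 151341/4231 ≈ 35.770)
Y(80)/u = (-7 + √(100 + 80))/(151341/4231) = (-7 + √180)*(4231/151341) = (-7 + 6*√5)*(4231/151341) = -29617/151341 + 8462*√5/50447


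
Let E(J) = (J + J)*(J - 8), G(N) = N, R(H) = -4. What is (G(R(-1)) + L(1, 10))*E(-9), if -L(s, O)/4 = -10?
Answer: 11016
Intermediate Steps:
L(s, O) = 40 (L(s, O) = -4*(-10) = 40)
E(J) = 2*J*(-8 + J) (E(J) = (2*J)*(-8 + J) = 2*J*(-8 + J))
(G(R(-1)) + L(1, 10))*E(-9) = (-4 + 40)*(2*(-9)*(-8 - 9)) = 36*(2*(-9)*(-17)) = 36*306 = 11016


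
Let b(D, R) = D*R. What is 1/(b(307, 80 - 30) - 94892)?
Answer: -1/79542 ≈ -1.2572e-5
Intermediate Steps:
1/(b(307, 80 - 30) - 94892) = 1/(307*(80 - 30) - 94892) = 1/(307*50 - 94892) = 1/(15350 - 94892) = 1/(-79542) = -1/79542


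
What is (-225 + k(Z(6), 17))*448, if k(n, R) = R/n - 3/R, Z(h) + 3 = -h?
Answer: -15563968/153 ≈ -1.0173e+5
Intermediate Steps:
Z(h) = -3 - h
k(n, R) = -3/R + R/n
(-225 + k(Z(6), 17))*448 = (-225 + (-3/17 + 17/(-3 - 1*6)))*448 = (-225 + (-3*1/17 + 17/(-3 - 6)))*448 = (-225 + (-3/17 + 17/(-9)))*448 = (-225 + (-3/17 + 17*(-⅑)))*448 = (-225 + (-3/17 - 17/9))*448 = (-225 - 316/153)*448 = -34741/153*448 = -15563968/153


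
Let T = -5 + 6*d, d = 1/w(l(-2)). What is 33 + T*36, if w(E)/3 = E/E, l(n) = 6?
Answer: -75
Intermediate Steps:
w(E) = 3 (w(E) = 3*(E/E) = 3*1 = 3)
d = ⅓ (d = 1/3 = ⅓ ≈ 0.33333)
T = -3 (T = -5 + 6*(⅓) = -5 + 2 = -3)
33 + T*36 = 33 - 3*36 = 33 - 108 = -75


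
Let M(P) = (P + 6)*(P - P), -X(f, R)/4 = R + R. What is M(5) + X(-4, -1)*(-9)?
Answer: -72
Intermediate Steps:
X(f, R) = -8*R (X(f, R) = -4*(R + R) = -8*R)
M(P) = 0 (M(P) = (6 + P)*0 = 0)
M(5) + X(-4, -1)*(-9) = 0 - 8*(-1)*(-9) = 0 + 8*(-9) = 0 - 72 = -72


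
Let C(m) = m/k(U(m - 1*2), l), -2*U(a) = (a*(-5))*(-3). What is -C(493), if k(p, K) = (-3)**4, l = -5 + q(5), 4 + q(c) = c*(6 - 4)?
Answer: -493/81 ≈ -6.0864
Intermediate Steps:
q(c) = -4 + 2*c (q(c) = -4 + c*(6 - 4) = -4 + c*2 = -4 + 2*c)
U(a) = -15*a/2 (U(a) = -a*(-5)*(-3)/2 = -(-5*a)*(-3)/2 = -15*a/2)
l = 1 (l = -5 + (-4 + 2*5) = -5 + (-4 + 10) = -5 + 6 = 1)
k(p, K) = 81
C(m) = m/81
-C(493) = -493/81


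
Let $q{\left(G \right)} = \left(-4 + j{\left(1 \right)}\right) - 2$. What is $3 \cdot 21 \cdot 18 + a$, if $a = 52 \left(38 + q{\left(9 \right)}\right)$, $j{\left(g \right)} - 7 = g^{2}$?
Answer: $3214$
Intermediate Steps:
$j{\left(g \right)} = 7 + g^{2}$
$q{\left(G \right)} = 2$ ($q{\left(G \right)} = \left(-4 + \left(7 + 1^{2}\right)\right) - 2 = \left(-4 + \left(7 + 1\right)\right) - 2 = \left(-4 + 8\right) - 2 = 4 - 2 = 2$)
$a = 2080$ ($a = 52 \left(38 + 2\right) = 52 \cdot 40 = 2080$)
$3 \cdot 21 \cdot 18 + a = 3 \cdot 21 \cdot 18 + 2080 = 63 \cdot 18 + 2080 = 1134 + 2080 = 3214$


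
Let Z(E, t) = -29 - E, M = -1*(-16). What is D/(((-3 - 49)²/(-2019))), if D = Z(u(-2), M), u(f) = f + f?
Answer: 50475/2704 ≈ 18.667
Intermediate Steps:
u(f) = 2*f
M = 16
D = -25 (D = -29 - 2*(-2) = -29 - 1*(-4) = -29 + 4 = -25)
D/(((-3 - 49)²/(-2019))) = -25*(-2019/(-3 - 49)²) = -25/((-52)²*(-1/2019)) = -25/(2704*(-1/2019)) = -25/(-2704/2019) = -25*(-2019/2704) = 50475/2704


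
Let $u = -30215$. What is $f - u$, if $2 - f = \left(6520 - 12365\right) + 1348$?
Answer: $34714$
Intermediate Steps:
$f = 4499$ ($f = 2 - \left(\left(6520 - 12365\right) + 1348\right) = 2 - \left(-5845 + 1348\right) = 2 - -4497 = 2 + 4497 = 4499$)
$f - u = 4499 - -30215 = 4499 + 30215 = 34714$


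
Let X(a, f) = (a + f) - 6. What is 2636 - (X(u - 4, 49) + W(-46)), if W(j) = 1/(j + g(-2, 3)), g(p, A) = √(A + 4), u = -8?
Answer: 5493991/2109 + √7/2109 ≈ 2605.0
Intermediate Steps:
g(p, A) = √(4 + A)
W(j) = 1/(j + √7) (W(j) = 1/(j + √(4 + 3)) = 1/(j + √7))
X(a, f) = -6 + a + f
2636 - (X(u - 4, 49) + W(-46)) = 2636 - ((-6 + (-8 - 4) + 49) + 1/(-46 + √7)) = 2636 - ((-6 - 12 + 49) + 1/(-46 + √7)) = 2636 - (31 + 1/(-46 + √7)) = 2636 + (-31 - 1/(-46 + √7)) = 2605 - 1/(-46 + √7)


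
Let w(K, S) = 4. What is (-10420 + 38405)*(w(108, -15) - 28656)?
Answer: -801826220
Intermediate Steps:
(-10420 + 38405)*(w(108, -15) - 28656) = (-10420 + 38405)*(4 - 28656) = 27985*(-28652) = -801826220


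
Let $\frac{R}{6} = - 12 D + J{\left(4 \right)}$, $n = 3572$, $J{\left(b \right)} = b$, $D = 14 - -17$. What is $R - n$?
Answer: $-5780$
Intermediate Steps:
$D = 31$ ($D = 14 + 17 = 31$)
$R = -2208$ ($R = 6 \left(\left(-12\right) 31 + 4\right) = 6 \left(-372 + 4\right) = 6 \left(-368\right) = -2208$)
$R - n = -2208 - 3572 = -5780$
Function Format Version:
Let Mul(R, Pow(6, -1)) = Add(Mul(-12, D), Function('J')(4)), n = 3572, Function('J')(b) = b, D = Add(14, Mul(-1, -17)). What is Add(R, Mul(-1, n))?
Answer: -5780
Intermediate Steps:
D = 31 (D = Add(14, 17) = 31)
R = -2208 (R = Mul(6, Add(Mul(-12, 31), 4)) = Mul(6, Add(-372, 4)) = Mul(6, -368) = -2208)
Add(R, Mul(-1, n)) = Add(-2208, Mul(-1, 3572)) = Add(-2208, -3572) = -5780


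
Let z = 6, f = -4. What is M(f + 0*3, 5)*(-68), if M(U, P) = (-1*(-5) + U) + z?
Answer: -476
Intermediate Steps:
M(U, P) = 11 + U (M(U, P) = (-1*(-5) + U) + 6 = (5 + U) + 6 = 11 + U)
M(f + 0*3, 5)*(-68) = (11 + (-4 + 0*3))*(-68) = (11 + (-4 + 0))*(-68) = (11 - 4)*(-68) = 7*(-68) = -476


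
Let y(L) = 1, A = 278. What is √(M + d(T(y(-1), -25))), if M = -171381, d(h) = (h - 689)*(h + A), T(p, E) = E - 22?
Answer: 3*I*√37933 ≈ 584.29*I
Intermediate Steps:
T(p, E) = -22 + E
d(h) = (-689 + h)*(278 + h) (d(h) = (h - 689)*(h + 278) = (-689 + h)*(278 + h))
√(M + d(T(y(-1), -25))) = √(-171381 + (-191542 + (-22 - 25)² - 411*(-22 - 25))) = √(-171381 + (-191542 + (-47)² - 411*(-47))) = √(-171381 + (-191542 + 2209 + 19317)) = √(-171381 - 170016) = √(-341397) = 3*I*√37933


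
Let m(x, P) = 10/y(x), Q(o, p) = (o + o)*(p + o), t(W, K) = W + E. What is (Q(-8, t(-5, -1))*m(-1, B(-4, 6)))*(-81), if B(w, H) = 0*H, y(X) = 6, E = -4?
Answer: -36720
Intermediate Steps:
t(W, K) = -4 + W (t(W, K) = W - 4 = -4 + W)
B(w, H) = 0
Q(o, p) = 2*o*(o + p) (Q(o, p) = (2*o)*(o + p) = 2*o*(o + p))
m(x, P) = 5/3 (m(x, P) = 10/6 = 10*(⅙) = 5/3)
(Q(-8, t(-5, -1))*m(-1, B(-4, 6)))*(-81) = ((2*(-8)*(-8 + (-4 - 5)))*(5/3))*(-81) = ((2*(-8)*(-8 - 9))*(5/3))*(-81) = ((2*(-8)*(-17))*(5/3))*(-81) = (272*(5/3))*(-81) = (1360/3)*(-81) = -36720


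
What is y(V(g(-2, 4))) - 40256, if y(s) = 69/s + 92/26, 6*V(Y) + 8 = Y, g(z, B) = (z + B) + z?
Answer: -2095819/52 ≈ -40304.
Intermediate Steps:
g(z, B) = B + 2*z (g(z, B) = (B + z) + z = B + 2*z)
V(Y) = -4/3 + Y/6
y(s) = 46/13 + 69/s (y(s) = 69/s + 92*(1/26) = 69/s + 46/13 = 46/13 + 69/s)
y(V(g(-2, 4))) - 40256 = (46/13 + 69/(-4/3 + (4 + 2*(-2))/6)) - 40256 = (46/13 + 69/(-4/3 + (4 - 4)/6)) - 40256 = (46/13 + 69/(-4/3 + (1/6)*0)) - 40256 = (46/13 + 69/(-4/3 + 0)) - 40256 = (46/13 + 69/(-4/3)) - 40256 = (46/13 + 69*(-3/4)) - 40256 = (46/13 - 207/4) - 40256 = -2507/52 - 40256 = -2095819/52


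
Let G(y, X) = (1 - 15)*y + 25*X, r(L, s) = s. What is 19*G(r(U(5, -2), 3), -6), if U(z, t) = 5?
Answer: -3648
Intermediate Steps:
G(y, X) = -14*y + 25*X
19*G(r(U(5, -2), 3), -6) = 19*(-14*3 + 25*(-6)) = 19*(-42 - 150) = 19*(-192) = -3648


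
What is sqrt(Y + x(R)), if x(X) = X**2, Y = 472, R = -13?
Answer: sqrt(641) ≈ 25.318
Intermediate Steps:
sqrt(Y + x(R)) = sqrt(472 + (-13)**2) = sqrt(472 + 169) = sqrt(641)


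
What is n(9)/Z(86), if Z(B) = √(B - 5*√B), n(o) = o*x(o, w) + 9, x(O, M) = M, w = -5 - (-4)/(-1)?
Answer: -72/√(86 - 5*√86) ≈ -11.437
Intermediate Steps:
w = -9 (w = -5 - (-4)*(-1) = -5 - 1*4 = -5 - 4 = -9)
n(o) = 9 - 9*o (n(o) = o*(-9) + 9 = -9*o + 9 = 9 - 9*o)
n(9)/Z(86) = (9 - 9*9)/(√(86 - 5*√86)) = (9 - 81)/√(86 - 5*√86) = -72/√(86 - 5*√86)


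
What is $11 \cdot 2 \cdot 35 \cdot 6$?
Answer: $4620$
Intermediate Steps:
$11 \cdot 2 \cdot 35 \cdot 6 = 22 \cdot 210 = 4620$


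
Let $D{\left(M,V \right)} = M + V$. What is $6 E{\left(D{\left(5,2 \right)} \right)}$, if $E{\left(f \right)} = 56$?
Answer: $336$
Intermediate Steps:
$6 E{\left(D{\left(5,2 \right)} \right)} = 6 \cdot 56 = 336$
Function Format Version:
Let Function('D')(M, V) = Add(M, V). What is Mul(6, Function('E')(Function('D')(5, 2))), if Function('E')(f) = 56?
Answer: 336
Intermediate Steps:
Mul(6, Function('E')(Function('D')(5, 2))) = Mul(6, 56) = 336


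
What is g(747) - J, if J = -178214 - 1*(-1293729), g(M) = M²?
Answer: -557506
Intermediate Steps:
J = 1115515 (J = -178214 + 1293729 = 1115515)
g(747) - J = 747² - 1*1115515 = 558009 - 1115515 = -557506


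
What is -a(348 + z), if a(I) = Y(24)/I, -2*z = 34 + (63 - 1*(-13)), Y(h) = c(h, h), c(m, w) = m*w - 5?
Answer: -571/293 ≈ -1.9488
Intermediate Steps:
c(m, w) = -5 + m*w
Y(h) = -5 + h² (Y(h) = -5 + h*h = -5 + h²)
z = -55 (z = -(34 + (63 - 1*(-13)))/2 = -(34 + (63 + 13))/2 = -(34 + 76)/2 = -½*110 = -55)
a(I) = 571/I (a(I) = (-5 + 24²)/I = (-5 + 576)/I = 571/I)
-a(348 + z) = -571/(348 - 55) = -571/293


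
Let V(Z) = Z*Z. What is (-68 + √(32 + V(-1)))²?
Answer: (68 - √33)² ≈ 3875.7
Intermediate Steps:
V(Z) = Z²
(-68 + √(32 + V(-1)))² = (-68 + √(32 + (-1)²))² = (-68 + √(32 + 1))² = (-68 + √33)²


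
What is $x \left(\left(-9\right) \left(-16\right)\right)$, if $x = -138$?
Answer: $-19872$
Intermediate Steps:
$x \left(\left(-9\right) \left(-16\right)\right) = - 138 \left(\left(-9\right) \left(-16\right)\right) = \left(-138\right) 144 = -19872$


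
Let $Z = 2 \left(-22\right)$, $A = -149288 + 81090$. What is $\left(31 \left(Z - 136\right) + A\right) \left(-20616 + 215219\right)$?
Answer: $-14357420134$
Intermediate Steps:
$A = -68198$
$Z = -44$
$\left(31 \left(Z - 136\right) + A\right) \left(-20616 + 215219\right) = \left(31 \left(-44 - 136\right) - 68198\right) \left(-20616 + 215219\right) = \left(31 \left(-180\right) - 68198\right) 194603 = \left(-5580 - 68198\right) 194603 = \left(-73778\right) 194603 = -14357420134$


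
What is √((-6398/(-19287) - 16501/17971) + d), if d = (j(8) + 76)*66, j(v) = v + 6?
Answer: √79282055888947509503/115535559 ≈ 77.068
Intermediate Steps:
j(v) = 6 + v
d = 5940 (d = ((6 + 8) + 76)*66 = (14 + 76)*66 = 90*66 = 5940)
√((-6398/(-19287) - 16501/17971) + d) = √((-6398/(-19287) - 16501/17971) + 5940) = √((-6398*(-1/19287) - 16501*1/17971) + 5940) = √((6398/19287 - 16501/17971) + 5940) = √(-203276329/346606677 + 5940) = √(2058640385051/346606677) = √79282055888947509503/115535559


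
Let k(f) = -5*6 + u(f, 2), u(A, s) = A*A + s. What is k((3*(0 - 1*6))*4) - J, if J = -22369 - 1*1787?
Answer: 29312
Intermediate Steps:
u(A, s) = s + A**2 (u(A, s) = A**2 + s = s + A**2)
k(f) = -28 + f**2 (k(f) = -5*6 + (2 + f**2) = -30 + (2 + f**2) = -28 + f**2)
J = -24156 (J = -22369 - 1787 = -24156)
k((3*(0 - 1*6))*4) - J = (-28 + ((3*(0 - 1*6))*4)**2) - 1*(-24156) = (-28 + ((3*(0 - 6))*4)**2) + 24156 = (-28 + ((3*(-6))*4)**2) + 24156 = (-28 + (-18*4)**2) + 24156 = (-28 + (-72)**2) + 24156 = (-28 + 5184) + 24156 = 5156 + 24156 = 29312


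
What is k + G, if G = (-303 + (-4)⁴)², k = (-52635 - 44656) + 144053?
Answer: 48971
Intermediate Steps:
k = 46762 (k = -97291 + 144053 = 46762)
G = 2209 (G = (-303 + 256)² = (-47)² = 2209)
k + G = 46762 + 2209 = 48971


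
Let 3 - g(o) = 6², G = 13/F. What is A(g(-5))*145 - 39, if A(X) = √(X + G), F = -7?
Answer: -39 + 290*I*√427/7 ≈ -39.0 + 856.08*I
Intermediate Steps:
G = -13/7 (G = 13/(-7) = 13*(-⅐) = -13/7 ≈ -1.8571)
g(o) = -33 (g(o) = 3 - 1*6² = 3 - 1*36 = 3 - 36 = -33)
A(X) = √(-13/7 + X) (A(X) = √(X - 13/7) = √(-13/7 + X))
A(g(-5))*145 - 39 = (√(-91 + 49*(-33))/7)*145 - 39 = (√(-91 - 1617)/7)*145 - 39 = (√(-1708)/7)*145 - 39 = ((2*I*√427)/7)*145 - 39 = (2*I*√427/7)*145 - 39 = 290*I*√427/7 - 39 = -39 + 290*I*√427/7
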